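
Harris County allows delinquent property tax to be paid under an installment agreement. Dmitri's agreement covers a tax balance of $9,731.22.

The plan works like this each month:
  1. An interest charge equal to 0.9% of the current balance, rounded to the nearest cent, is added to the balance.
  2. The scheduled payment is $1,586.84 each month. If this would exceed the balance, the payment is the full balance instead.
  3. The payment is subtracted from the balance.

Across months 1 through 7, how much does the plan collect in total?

Month 1: opening $9,731.22; interest $87.58 → $9,818.80; payment $1,586.84; balance $8,231.96
Month 2: opening $8,231.96; interest $74.09 → $8,306.05; payment $1,586.84; balance $6,719.21
Month 3: opening $6,719.21; interest $60.47 → $6,779.68; payment $1,586.84; balance $5,192.84
Month 4: opening $5,192.84; interest $46.74 → $5,239.58; payment $1,586.84; balance $3,652.74
Month 5: opening $3,652.74; interest $32.87 → $3,685.61; payment $1,586.84; balance $2,098.77
Month 6: opening $2,098.77; interest $18.89 → $2,117.66; payment $1,586.84; balance $530.82
Month 7: opening $530.82; interest $4.78 → $535.60; payment $535.60; balance $0.00
Total paid: $10,056.64

$10,056.64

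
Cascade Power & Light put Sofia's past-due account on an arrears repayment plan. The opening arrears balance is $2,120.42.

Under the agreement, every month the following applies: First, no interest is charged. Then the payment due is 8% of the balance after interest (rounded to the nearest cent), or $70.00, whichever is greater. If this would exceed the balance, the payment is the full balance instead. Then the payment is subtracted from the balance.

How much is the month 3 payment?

$143.58

Month 1: opening $2,120.42; payment $169.63; balance $1,950.79
Month 2: opening $1,950.79; payment $156.06; balance $1,794.73
Month 3: opening $1,794.73; payment $143.58; balance $1,651.15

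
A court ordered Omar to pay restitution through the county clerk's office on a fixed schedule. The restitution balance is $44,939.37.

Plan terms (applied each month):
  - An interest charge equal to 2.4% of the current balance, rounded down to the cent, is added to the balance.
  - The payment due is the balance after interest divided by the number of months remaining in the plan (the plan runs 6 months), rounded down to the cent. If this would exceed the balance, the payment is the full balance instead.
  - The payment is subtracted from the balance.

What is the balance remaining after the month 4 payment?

$16,470.44

Month 1: opening $44,939.37; interest $1,078.54 → $46,017.91; payment $7,669.65; balance $38,348.26
Month 2: opening $38,348.26; interest $920.35 → $39,268.61; payment $7,853.72; balance $31,414.89
Month 3: opening $31,414.89; interest $753.95 → $32,168.84; payment $8,042.21; balance $24,126.63
Month 4: opening $24,126.63; interest $579.03 → $24,705.66; payment $8,235.22; balance $16,470.44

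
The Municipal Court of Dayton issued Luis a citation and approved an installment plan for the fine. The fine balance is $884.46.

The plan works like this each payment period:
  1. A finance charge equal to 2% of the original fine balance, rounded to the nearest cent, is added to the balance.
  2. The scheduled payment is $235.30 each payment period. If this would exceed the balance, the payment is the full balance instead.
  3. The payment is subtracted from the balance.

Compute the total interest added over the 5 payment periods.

$88.45

Payment period 1: opening $884.46; interest $17.69 → $902.15; payment $235.30; balance $666.85
Payment period 2: opening $666.85; interest $17.69 → $684.54; payment $235.30; balance $449.24
Payment period 3: opening $449.24; interest $17.69 → $466.93; payment $235.30; balance $231.63
Payment period 4: opening $231.63; interest $17.69 → $249.32; payment $235.30; balance $14.02
Payment period 5: opening $14.02; interest $17.69 → $31.71; payment $31.71; balance $0.00
Total interest: $17.69 + $17.69 + $17.69 + $17.69 + $17.69 = $88.45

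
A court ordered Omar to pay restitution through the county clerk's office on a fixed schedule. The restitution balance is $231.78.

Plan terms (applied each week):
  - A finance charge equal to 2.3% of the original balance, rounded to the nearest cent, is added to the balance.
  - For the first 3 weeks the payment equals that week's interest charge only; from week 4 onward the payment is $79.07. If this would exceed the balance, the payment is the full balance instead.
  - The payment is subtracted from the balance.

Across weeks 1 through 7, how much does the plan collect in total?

$269.09

Week 1: opening $231.78; interest $5.33 → $237.11; payment $5.33; balance $231.78
Week 2: opening $231.78; interest $5.33 → $237.11; payment $5.33; balance $231.78
Week 3: opening $231.78; interest $5.33 → $237.11; payment $5.33; balance $231.78
Week 4: opening $231.78; interest $5.33 → $237.11; payment $79.07; balance $158.04
Week 5: opening $158.04; interest $5.33 → $163.37; payment $79.07; balance $84.30
Week 6: opening $84.30; interest $5.33 → $89.63; payment $79.07; balance $10.56
Week 7: opening $10.56; interest $5.33 → $15.89; payment $15.89; balance $0.00
Total paid: $269.09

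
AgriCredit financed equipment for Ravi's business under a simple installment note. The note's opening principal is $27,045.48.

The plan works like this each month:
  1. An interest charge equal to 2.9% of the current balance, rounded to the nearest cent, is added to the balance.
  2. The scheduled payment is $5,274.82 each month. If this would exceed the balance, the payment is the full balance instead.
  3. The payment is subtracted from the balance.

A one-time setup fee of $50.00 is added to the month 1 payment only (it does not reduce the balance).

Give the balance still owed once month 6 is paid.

Month 1: opening $27,045.48; interest $784.32 → $27,829.80; payment $5,274.82 (+ $50.00 fee); balance $22,554.98
Month 2: opening $22,554.98; interest $654.09 → $23,209.07; payment $5,274.82; balance $17,934.25
Month 3: opening $17,934.25; interest $520.09 → $18,454.34; payment $5,274.82; balance $13,179.52
Month 4: opening $13,179.52; interest $382.21 → $13,561.73; payment $5,274.82; balance $8,286.91
Month 5: opening $8,286.91; interest $240.32 → $8,527.23; payment $5,274.82; balance $3,252.41
Month 6: opening $3,252.41; interest $94.32 → $3,346.73; payment $3,346.73; balance $0.00

$0.00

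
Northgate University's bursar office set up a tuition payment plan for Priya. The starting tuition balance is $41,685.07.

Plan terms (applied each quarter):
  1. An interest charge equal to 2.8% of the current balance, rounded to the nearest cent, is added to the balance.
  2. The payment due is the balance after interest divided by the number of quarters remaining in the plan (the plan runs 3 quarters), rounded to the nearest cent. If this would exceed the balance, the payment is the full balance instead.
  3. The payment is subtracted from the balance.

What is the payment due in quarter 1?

Quarter 1: opening $41,685.07; interest $1,167.18 → $42,852.25; payment $14,284.08; balance $28,568.17

$14,284.08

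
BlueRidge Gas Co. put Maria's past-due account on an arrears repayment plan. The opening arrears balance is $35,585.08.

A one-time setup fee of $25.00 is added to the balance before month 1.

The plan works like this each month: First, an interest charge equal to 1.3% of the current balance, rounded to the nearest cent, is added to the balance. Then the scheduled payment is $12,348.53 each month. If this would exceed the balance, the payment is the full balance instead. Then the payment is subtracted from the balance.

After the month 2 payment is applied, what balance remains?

$11,684.37

# | Opening | Interest | Payment | End bal
1 | $35,610.08 | $462.93 | $12,348.53 | $23,724.48
2 | $23,724.48 | $308.42 | $12,348.53 | $11,684.37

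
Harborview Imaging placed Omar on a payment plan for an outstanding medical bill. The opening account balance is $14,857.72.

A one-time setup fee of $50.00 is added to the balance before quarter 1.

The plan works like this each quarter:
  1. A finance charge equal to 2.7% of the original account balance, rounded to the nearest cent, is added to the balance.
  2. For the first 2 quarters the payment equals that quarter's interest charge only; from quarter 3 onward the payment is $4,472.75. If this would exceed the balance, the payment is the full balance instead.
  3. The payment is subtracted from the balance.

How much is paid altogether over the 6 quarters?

Quarter 1: opening $14,907.72; interest $401.16 → $15,308.88; payment $401.16; balance $14,907.72
Quarter 2: opening $14,907.72; interest $401.16 → $15,308.88; payment $401.16; balance $14,907.72
Quarter 3: opening $14,907.72; interest $401.16 → $15,308.88; payment $4,472.75; balance $10,836.13
Quarter 4: opening $10,836.13; interest $401.16 → $11,237.29; payment $4,472.75; balance $6,764.54
Quarter 5: opening $6,764.54; interest $401.16 → $7,165.70; payment $4,472.75; balance $2,692.95
Quarter 6: opening $2,692.95; interest $401.16 → $3,094.11; payment $3,094.11; balance $0.00
Total paid: $17,314.68

$17,314.68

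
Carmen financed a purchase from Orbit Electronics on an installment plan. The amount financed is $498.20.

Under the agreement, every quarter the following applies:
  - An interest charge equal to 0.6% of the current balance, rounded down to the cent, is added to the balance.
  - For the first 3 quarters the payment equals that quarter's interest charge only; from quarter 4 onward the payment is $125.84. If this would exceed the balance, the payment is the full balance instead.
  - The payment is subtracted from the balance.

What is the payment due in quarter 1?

$2.98

Quarter 1: $498.20 +$2.98 interest = $501.18; pay $2.98 → $498.20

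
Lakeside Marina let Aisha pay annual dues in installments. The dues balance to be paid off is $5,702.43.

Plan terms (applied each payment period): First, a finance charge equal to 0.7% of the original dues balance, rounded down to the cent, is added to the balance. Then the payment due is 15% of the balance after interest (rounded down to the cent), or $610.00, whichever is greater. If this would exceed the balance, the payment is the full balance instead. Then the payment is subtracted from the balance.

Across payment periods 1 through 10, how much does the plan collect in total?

$6,101.53

# | Opening | Interest | Payment | End bal
1 | $5,702.43 | $39.91 | $861.35 | $4,880.99
2 | $4,880.99 | $39.91 | $738.13 | $4,182.77
3 | $4,182.77 | $39.91 | $633.40 | $3,589.28
4 | $3,589.28 | $39.91 | $610.00 | $3,019.19
5 | $3,019.19 | $39.91 | $610.00 | $2,449.10
6 | $2,449.10 | $39.91 | $610.00 | $1,879.01
7 | $1,879.01 | $39.91 | $610.00 | $1,308.92
8 | $1,308.92 | $39.91 | $610.00 | $738.83
9 | $738.83 | $39.91 | $610.00 | $168.74
10 | $168.74 | $39.91 | $208.65 | $0.00
Total paid: $6,101.53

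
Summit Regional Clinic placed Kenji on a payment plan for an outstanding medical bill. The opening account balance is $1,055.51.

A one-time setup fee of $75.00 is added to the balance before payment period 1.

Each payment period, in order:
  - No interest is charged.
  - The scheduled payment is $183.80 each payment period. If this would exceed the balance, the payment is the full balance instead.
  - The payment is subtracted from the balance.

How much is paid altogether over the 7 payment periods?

$1,130.51

Payment period 1: $1,130.51 − $183.80 → $946.71
Payment period 2: $946.71 − $183.80 → $762.91
Payment period 3: $762.91 − $183.80 → $579.11
Payment period 4: $579.11 − $183.80 → $395.31
Payment period 5: $395.31 − $183.80 → $211.51
Payment period 6: $211.51 − $183.80 → $27.71
Payment period 7: $27.71 − $27.71 → $0.00
Total paid: $1,130.51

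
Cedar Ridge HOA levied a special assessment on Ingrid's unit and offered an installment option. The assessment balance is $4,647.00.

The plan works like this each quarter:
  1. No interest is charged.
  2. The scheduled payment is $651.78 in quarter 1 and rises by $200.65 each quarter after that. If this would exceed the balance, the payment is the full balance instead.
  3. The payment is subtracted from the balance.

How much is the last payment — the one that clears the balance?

Quarter 1: $4,647.00 − $651.78 → $3,995.22
Quarter 2: $3,995.22 − $852.43 → $3,142.79
Quarter 3: $3,142.79 − $1,053.08 → $2,089.71
Quarter 4: $2,089.71 − $1,253.73 → $835.98
Quarter 5: $835.98 − $835.98 → $0.00

$835.98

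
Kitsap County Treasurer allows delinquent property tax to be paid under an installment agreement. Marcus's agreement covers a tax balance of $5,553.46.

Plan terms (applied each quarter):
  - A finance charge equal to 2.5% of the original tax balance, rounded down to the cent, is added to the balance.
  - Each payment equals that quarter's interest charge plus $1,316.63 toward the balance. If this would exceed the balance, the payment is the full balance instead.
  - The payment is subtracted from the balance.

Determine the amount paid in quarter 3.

$1,455.46

Quarter 1: $5,553.46 +$138.83 interest = $5,692.29; pay $1,455.46 → $4,236.83
Quarter 2: $4,236.83 +$138.83 interest = $4,375.66; pay $1,455.46 → $2,920.20
Quarter 3: $2,920.20 +$138.83 interest = $3,059.03; pay $1,455.46 → $1,603.57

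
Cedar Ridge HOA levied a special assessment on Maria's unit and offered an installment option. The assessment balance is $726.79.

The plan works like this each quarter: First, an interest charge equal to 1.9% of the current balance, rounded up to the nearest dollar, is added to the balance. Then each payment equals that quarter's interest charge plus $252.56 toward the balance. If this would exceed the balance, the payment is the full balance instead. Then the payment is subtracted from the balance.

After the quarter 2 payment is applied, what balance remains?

# | Opening | Interest | Payment | End bal
1 | $726.79 | $14.00 | $266.56 | $474.23
2 | $474.23 | $10.00 | $262.56 | $221.67

$221.67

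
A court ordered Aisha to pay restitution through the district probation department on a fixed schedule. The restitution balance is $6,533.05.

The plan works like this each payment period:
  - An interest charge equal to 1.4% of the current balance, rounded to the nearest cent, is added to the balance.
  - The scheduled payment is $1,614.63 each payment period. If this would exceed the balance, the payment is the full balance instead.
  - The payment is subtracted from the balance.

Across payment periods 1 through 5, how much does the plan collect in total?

Payment period 1: opening $6,533.05; interest $91.46 → $6,624.51; payment $1,614.63; balance $5,009.88
Payment period 2: opening $5,009.88; interest $70.14 → $5,080.02; payment $1,614.63; balance $3,465.39
Payment period 3: opening $3,465.39; interest $48.52 → $3,513.91; payment $1,614.63; balance $1,899.28
Payment period 4: opening $1,899.28; interest $26.59 → $1,925.87; payment $1,614.63; balance $311.24
Payment period 5: opening $311.24; interest $4.36 → $315.60; payment $315.60; balance $0.00
Total paid: $6,774.12

$6,774.12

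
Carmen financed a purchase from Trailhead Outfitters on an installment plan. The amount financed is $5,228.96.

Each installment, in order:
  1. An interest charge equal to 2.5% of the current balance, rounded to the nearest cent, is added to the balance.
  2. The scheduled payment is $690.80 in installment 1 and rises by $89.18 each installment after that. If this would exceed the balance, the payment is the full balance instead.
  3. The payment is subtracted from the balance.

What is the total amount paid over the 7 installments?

$5,757.42

# | Opening | Interest | Payment | End bal
1 | $5,228.96 | $130.72 | $690.80 | $4,668.88
2 | $4,668.88 | $116.72 | $779.98 | $4,005.62
3 | $4,005.62 | $100.14 | $869.16 | $3,236.60
4 | $3,236.60 | $80.92 | $958.34 | $2,359.18
5 | $2,359.18 | $58.98 | $1,047.52 | $1,370.64
6 | $1,370.64 | $34.27 | $1,136.70 | $268.21
7 | $268.21 | $6.71 | $274.92 | $0.00
Total paid: $5,757.42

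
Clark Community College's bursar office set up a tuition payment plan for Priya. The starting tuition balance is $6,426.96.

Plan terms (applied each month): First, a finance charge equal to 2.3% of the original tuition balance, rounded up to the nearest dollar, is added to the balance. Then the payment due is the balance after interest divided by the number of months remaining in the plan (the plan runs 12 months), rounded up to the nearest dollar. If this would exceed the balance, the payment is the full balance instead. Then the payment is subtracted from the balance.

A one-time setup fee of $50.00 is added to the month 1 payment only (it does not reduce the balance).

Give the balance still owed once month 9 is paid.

$2,168.96

Month 1: opening $6,426.96; interest $148.00 → $6,574.96; payment $548.00 (+ $50.00 fee); balance $6,026.96
Month 2: opening $6,026.96; interest $148.00 → $6,174.96; payment $562.00; balance $5,612.96
Month 3: opening $5,612.96; interest $148.00 → $5,760.96; payment $577.00; balance $5,183.96
Month 4: opening $5,183.96; interest $148.00 → $5,331.96; payment $593.00; balance $4,738.96
Month 5: opening $4,738.96; interest $148.00 → $4,886.96; payment $611.00; balance $4,275.96
Month 6: opening $4,275.96; interest $148.00 → $4,423.96; payment $632.00; balance $3,791.96
Month 7: opening $3,791.96; interest $148.00 → $3,939.96; payment $657.00; balance $3,282.96
Month 8: opening $3,282.96; interest $148.00 → $3,430.96; payment $687.00; balance $2,743.96
Month 9: opening $2,743.96; interest $148.00 → $2,891.96; payment $723.00; balance $2,168.96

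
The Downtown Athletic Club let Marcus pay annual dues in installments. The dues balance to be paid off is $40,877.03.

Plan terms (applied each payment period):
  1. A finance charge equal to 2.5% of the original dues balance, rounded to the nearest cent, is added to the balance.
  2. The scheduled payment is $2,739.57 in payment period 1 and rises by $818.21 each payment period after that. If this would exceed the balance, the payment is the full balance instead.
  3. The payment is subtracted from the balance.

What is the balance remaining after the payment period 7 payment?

$11,671.14

Payment period 1: $40,877.03 +$1,021.93 interest = $41,898.96; pay $2,739.57 → $39,159.39
Payment period 2: $39,159.39 +$1,021.93 interest = $40,181.32; pay $3,557.78 → $36,623.54
Payment period 3: $36,623.54 +$1,021.93 interest = $37,645.47; pay $4,375.99 → $33,269.48
Payment period 4: $33,269.48 +$1,021.93 interest = $34,291.41; pay $5,194.20 → $29,097.21
Payment period 5: $29,097.21 +$1,021.93 interest = $30,119.14; pay $6,012.41 → $24,106.73
Payment period 6: $24,106.73 +$1,021.93 interest = $25,128.66; pay $6,830.62 → $18,298.04
Payment period 7: $18,298.04 +$1,021.93 interest = $19,319.97; pay $7,648.83 → $11,671.14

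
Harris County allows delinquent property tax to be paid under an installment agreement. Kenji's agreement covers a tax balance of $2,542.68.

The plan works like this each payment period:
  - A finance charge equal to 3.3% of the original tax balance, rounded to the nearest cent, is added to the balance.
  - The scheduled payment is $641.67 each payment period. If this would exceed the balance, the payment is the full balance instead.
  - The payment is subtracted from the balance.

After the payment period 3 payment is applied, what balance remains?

$869.40

Payment period 1: opening $2,542.68; interest $83.91 → $2,626.59; payment $641.67; balance $1,984.92
Payment period 2: opening $1,984.92; interest $83.91 → $2,068.83; payment $641.67; balance $1,427.16
Payment period 3: opening $1,427.16; interest $83.91 → $1,511.07; payment $641.67; balance $869.40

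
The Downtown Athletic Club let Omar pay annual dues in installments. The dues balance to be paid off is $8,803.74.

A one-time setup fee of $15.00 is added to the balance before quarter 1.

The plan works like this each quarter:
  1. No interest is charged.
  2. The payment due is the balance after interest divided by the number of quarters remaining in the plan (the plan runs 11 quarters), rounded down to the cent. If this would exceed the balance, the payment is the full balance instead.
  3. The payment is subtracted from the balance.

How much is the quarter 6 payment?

$801.70

Quarter 1: opening $8,818.74; payment $801.70; balance $8,017.04
Quarter 2: opening $8,017.04; payment $801.70; balance $7,215.34
Quarter 3: opening $7,215.34; payment $801.70; balance $6,413.64
Quarter 4: opening $6,413.64; payment $801.70; balance $5,611.94
Quarter 5: opening $5,611.94; payment $801.70; balance $4,810.24
Quarter 6: opening $4,810.24; payment $801.70; balance $4,008.54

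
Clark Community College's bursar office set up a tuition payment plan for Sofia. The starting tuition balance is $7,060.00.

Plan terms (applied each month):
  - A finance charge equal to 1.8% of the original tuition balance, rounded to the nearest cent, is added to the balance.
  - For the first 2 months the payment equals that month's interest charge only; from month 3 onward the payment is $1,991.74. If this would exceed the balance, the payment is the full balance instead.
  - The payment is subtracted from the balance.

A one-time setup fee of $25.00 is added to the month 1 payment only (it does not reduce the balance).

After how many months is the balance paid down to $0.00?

6

Month 1: $7,060.00 +$127.08 interest = $7,187.08; pay $127.08 (+ $25.00 fee) → $7,060.00
Month 2: $7,060.00 +$127.08 interest = $7,187.08; pay $127.08 → $7,060.00
Month 3: $7,060.00 +$127.08 interest = $7,187.08; pay $1,991.74 → $5,195.34
Month 4: $5,195.34 +$127.08 interest = $5,322.42; pay $1,991.74 → $3,330.68
Month 5: $3,330.68 +$127.08 interest = $3,457.76; pay $1,991.74 → $1,466.02
Month 6: $1,466.02 +$127.08 interest = $1,593.10; pay $1,593.10 → $0.00
Balance reaches $0.00 in month 6.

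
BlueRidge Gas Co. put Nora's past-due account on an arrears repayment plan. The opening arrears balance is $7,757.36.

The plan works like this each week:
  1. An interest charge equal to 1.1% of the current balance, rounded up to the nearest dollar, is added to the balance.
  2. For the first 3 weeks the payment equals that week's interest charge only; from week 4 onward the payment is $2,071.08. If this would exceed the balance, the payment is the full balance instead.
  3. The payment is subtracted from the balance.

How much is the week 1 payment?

$86.00

Week 1: $7,757.36 +$86.00 interest = $7,843.36; pay $86.00 → $7,757.36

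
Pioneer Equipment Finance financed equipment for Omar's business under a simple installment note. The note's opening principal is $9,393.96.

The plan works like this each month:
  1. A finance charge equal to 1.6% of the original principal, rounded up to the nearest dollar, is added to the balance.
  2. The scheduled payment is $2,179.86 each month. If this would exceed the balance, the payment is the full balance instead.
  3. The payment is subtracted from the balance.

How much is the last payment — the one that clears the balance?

Month 1: opening $9,393.96; interest $151.00 → $9,544.96; payment $2,179.86; balance $7,365.10
Month 2: opening $7,365.10; interest $151.00 → $7,516.10; payment $2,179.86; balance $5,336.24
Month 3: opening $5,336.24; interest $151.00 → $5,487.24; payment $2,179.86; balance $3,307.38
Month 4: opening $3,307.38; interest $151.00 → $3,458.38; payment $2,179.86; balance $1,278.52
Month 5: opening $1,278.52; interest $151.00 → $1,429.52; payment $1,429.52; balance $0.00

$1,429.52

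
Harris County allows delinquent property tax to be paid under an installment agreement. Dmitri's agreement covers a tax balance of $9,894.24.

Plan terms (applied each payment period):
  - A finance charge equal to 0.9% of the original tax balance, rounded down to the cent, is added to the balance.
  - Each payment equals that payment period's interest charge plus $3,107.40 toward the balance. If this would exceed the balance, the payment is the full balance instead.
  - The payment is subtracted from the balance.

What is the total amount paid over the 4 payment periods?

Payment period 1: $9,894.24 +$89.04 interest = $9,983.28; pay $3,196.44 → $6,786.84
Payment period 2: $6,786.84 +$89.04 interest = $6,875.88; pay $3,196.44 → $3,679.44
Payment period 3: $3,679.44 +$89.04 interest = $3,768.48; pay $3,196.44 → $572.04
Payment period 4: $572.04 +$89.04 interest = $661.08; pay $661.08 → $0.00
Total paid: $10,250.40

$10,250.40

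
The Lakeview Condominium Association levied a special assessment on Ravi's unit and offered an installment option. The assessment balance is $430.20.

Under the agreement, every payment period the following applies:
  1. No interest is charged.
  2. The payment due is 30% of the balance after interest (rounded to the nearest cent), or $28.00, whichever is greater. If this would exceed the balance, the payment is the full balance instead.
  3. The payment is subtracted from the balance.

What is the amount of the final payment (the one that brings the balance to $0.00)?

Payment period 1: opening $430.20; payment $129.06; balance $301.14
Payment period 2: opening $301.14; payment $90.34; balance $210.80
Payment period 3: opening $210.80; payment $63.24; balance $147.56
Payment period 4: opening $147.56; payment $44.27; balance $103.29
Payment period 5: opening $103.29; payment $30.99; balance $72.30
Payment period 6: opening $72.30; payment $28.00; balance $44.30
Payment period 7: opening $44.30; payment $28.00; balance $16.30
Payment period 8: opening $16.30; payment $16.30; balance $0.00

$16.30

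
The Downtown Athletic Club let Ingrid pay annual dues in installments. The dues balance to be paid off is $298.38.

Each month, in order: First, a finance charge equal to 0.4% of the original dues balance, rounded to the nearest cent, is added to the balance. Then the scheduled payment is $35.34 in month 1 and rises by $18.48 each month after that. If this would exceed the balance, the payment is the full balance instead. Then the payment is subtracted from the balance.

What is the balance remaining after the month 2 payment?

Month 1: $298.38 +$1.19 interest = $299.57; pay $35.34 → $264.23
Month 2: $264.23 +$1.19 interest = $265.42; pay $53.82 → $211.60

$211.60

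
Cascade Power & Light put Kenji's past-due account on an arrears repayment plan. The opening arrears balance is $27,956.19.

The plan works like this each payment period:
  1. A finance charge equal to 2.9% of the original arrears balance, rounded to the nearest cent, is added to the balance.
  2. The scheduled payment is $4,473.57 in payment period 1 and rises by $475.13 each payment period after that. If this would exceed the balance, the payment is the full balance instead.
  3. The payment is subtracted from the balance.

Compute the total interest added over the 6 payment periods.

Payment period 1: $27,956.19 +$810.73 interest = $28,766.92; pay $4,473.57 → $24,293.35
Payment period 2: $24,293.35 +$810.73 interest = $25,104.08; pay $4,948.70 → $20,155.38
Payment period 3: $20,155.38 +$810.73 interest = $20,966.11; pay $5,423.83 → $15,542.28
Payment period 4: $15,542.28 +$810.73 interest = $16,353.01; pay $5,898.96 → $10,454.05
Payment period 5: $10,454.05 +$810.73 interest = $11,264.78; pay $6,374.09 → $4,890.69
Payment period 6: $4,890.69 +$810.73 interest = $5,701.42; pay $5,701.42 → $0.00
Total interest: $810.73 + $810.73 + $810.73 + $810.73 + $810.73 + $810.73 = $4,864.38

$4,864.38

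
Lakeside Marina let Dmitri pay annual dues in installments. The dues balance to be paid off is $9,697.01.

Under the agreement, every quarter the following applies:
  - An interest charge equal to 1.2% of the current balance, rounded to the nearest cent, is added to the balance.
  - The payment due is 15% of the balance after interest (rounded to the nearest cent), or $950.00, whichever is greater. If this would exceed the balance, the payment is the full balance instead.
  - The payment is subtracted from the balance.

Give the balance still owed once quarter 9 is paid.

Quarter 1: $9,697.01 +$116.36 interest = $9,813.37; pay $1,472.01 → $8,341.36
Quarter 2: $8,341.36 +$100.10 interest = $8,441.46; pay $1,266.22 → $7,175.24
Quarter 3: $7,175.24 +$86.10 interest = $7,261.34; pay $1,089.20 → $6,172.14
Quarter 4: $6,172.14 +$74.07 interest = $6,246.21; pay $950.00 → $5,296.21
Quarter 5: $5,296.21 +$63.55 interest = $5,359.76; pay $950.00 → $4,409.76
Quarter 6: $4,409.76 +$52.92 interest = $4,462.68; pay $950.00 → $3,512.68
Quarter 7: $3,512.68 +$42.15 interest = $3,554.83; pay $950.00 → $2,604.83
Quarter 8: $2,604.83 +$31.26 interest = $2,636.09; pay $950.00 → $1,686.09
Quarter 9: $1,686.09 +$20.23 interest = $1,706.32; pay $950.00 → $756.32

$756.32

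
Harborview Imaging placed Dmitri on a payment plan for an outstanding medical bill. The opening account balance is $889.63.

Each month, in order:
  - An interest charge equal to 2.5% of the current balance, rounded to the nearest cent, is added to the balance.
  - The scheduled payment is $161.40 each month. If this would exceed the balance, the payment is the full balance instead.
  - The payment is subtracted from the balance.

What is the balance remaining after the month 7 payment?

$0.00

# | Opening | Interest | Payment | End bal
1 | $889.63 | $22.24 | $161.40 | $750.47
2 | $750.47 | $18.76 | $161.40 | $607.83
3 | $607.83 | $15.20 | $161.40 | $461.63
4 | $461.63 | $11.54 | $161.40 | $311.77
5 | $311.77 | $7.79 | $161.40 | $158.16
6 | $158.16 | $3.95 | $161.40 | $0.71
7 | $0.71 | $0.02 | $0.73 | $0.00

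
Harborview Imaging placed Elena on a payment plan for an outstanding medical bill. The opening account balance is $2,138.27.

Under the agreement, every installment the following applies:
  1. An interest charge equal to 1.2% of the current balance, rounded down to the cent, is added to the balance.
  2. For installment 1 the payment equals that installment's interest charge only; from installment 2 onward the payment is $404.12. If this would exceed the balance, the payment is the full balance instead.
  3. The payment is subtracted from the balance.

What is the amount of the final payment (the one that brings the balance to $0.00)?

$202.37

# | Opening | Interest | Payment | End bal
1 | $2,138.27 | $25.65 | $25.65 | $2,138.27
2 | $2,138.27 | $25.65 | $404.12 | $1,759.80
3 | $1,759.80 | $21.11 | $404.12 | $1,376.79
4 | $1,376.79 | $16.52 | $404.12 | $989.19
5 | $989.19 | $11.87 | $404.12 | $596.94
6 | $596.94 | $7.16 | $404.12 | $199.98
7 | $199.98 | $2.39 | $202.37 | $0.00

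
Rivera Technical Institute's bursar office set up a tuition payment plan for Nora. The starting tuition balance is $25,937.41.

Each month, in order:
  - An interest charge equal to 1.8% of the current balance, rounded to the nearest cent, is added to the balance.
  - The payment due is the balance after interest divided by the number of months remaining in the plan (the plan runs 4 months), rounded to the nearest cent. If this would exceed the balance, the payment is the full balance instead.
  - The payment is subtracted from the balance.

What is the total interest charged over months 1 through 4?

Month 1: opening $25,937.41; interest $466.87 → $26,404.28; payment $6,601.07; balance $19,803.21
Month 2: opening $19,803.21; interest $356.46 → $20,159.67; payment $6,719.89; balance $13,439.78
Month 3: opening $13,439.78; interest $241.92 → $13,681.70; payment $6,840.85; balance $6,840.85
Month 4: opening $6,840.85; interest $123.14 → $6,963.99; payment $6,963.99; balance $0.00
Total interest: $466.87 + $356.46 + $241.92 + $123.14 = $1,188.39

$1,188.39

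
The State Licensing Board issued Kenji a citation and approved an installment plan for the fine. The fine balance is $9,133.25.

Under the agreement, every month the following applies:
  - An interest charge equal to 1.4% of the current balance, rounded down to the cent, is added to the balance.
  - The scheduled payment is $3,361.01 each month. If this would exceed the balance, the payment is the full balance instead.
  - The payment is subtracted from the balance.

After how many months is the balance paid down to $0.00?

3

# | Opening | Interest | Payment | End bal
1 | $9,133.25 | $127.86 | $3,361.01 | $5,900.10
2 | $5,900.10 | $82.60 | $3,361.01 | $2,621.69
3 | $2,621.69 | $36.70 | $2,658.39 | $0.00
Balance reaches $0.00 in month 3.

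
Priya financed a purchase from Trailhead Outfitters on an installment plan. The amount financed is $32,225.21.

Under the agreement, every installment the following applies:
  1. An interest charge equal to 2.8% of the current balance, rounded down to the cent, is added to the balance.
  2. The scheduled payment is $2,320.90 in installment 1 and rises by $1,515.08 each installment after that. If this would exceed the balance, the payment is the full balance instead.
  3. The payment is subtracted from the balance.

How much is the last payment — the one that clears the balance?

$9,398.72

Installment 1: $32,225.21 +$902.30 interest = $33,127.51; pay $2,320.90 → $30,806.61
Installment 2: $30,806.61 +$862.58 interest = $31,669.19; pay $3,835.98 → $27,833.21
Installment 3: $27,833.21 +$779.32 interest = $28,612.53; pay $5,351.06 → $23,261.47
Installment 4: $23,261.47 +$651.32 interest = $23,912.79; pay $6,866.14 → $17,046.65
Installment 5: $17,046.65 +$477.30 interest = $17,523.95; pay $8,381.22 → $9,142.73
Installment 6: $9,142.73 +$255.99 interest = $9,398.72; pay $9,398.72 → $0.00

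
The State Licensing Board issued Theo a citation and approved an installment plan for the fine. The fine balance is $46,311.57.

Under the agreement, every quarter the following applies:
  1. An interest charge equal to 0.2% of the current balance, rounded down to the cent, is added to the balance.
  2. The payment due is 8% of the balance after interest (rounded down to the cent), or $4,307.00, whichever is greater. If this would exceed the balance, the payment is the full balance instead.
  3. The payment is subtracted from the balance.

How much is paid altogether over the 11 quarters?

$46,863.99

# | Opening | Interest | Payment | End bal
1 | $46,311.57 | $92.62 | $4,307.00 | $42,097.19
2 | $42,097.19 | $84.19 | $4,307.00 | $37,874.38
3 | $37,874.38 | $75.74 | $4,307.00 | $33,643.12
4 | $33,643.12 | $67.28 | $4,307.00 | $29,403.40
5 | $29,403.40 | $58.80 | $4,307.00 | $25,155.20
6 | $25,155.20 | $50.31 | $4,307.00 | $20,898.51
7 | $20,898.51 | $41.79 | $4,307.00 | $16,633.30
8 | $16,633.30 | $33.26 | $4,307.00 | $12,359.56
9 | $12,359.56 | $24.71 | $4,307.00 | $8,077.27
10 | $8,077.27 | $16.15 | $4,307.00 | $3,786.42
11 | $3,786.42 | $7.57 | $3,793.99 | $0.00
Total paid: $46,863.99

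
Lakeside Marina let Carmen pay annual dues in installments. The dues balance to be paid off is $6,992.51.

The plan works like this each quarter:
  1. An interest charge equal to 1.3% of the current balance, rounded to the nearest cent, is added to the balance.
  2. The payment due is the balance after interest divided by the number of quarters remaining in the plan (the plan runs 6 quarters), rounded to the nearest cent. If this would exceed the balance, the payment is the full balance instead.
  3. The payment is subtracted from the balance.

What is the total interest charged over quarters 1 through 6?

$325.15

Quarter 1: $6,992.51 +$90.90 interest = $7,083.41; pay $1,180.57 → $5,902.84
Quarter 2: $5,902.84 +$76.74 interest = $5,979.58; pay $1,195.92 → $4,783.66
Quarter 3: $4,783.66 +$62.19 interest = $4,845.85; pay $1,211.46 → $3,634.39
Quarter 4: $3,634.39 +$47.25 interest = $3,681.64; pay $1,227.21 → $2,454.43
Quarter 5: $2,454.43 +$31.91 interest = $2,486.34; pay $1,243.17 → $1,243.17
Quarter 6: $1,243.17 +$16.16 interest = $1,259.33; pay $1,259.33 → $0.00
Total interest: $90.90 + $76.74 + $62.19 + $47.25 + $31.91 + $16.16 = $325.15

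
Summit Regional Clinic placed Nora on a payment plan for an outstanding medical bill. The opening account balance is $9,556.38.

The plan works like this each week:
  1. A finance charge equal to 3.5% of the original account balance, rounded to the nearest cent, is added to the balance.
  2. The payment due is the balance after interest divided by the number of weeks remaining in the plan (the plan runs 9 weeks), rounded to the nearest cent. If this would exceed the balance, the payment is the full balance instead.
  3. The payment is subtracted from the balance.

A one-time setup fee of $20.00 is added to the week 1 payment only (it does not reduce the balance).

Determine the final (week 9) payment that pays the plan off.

$2,008.03

# | Opening | Interest | Payment | Fee | End bal
1 | $9,556.38 | $334.47 | $1,098.98 | $20.00 | $8,791.87
2 | $8,791.87 | $334.47 | $1,140.79 | — | $7,985.55
3 | $7,985.55 | $334.47 | $1,188.57 | — | $7,131.45
4 | $7,131.45 | $334.47 | $1,244.32 | — | $6,221.60
5 | $6,221.60 | $334.47 | $1,311.21 | — | $5,244.86
6 | $5,244.86 | $334.47 | $1,394.83 | — | $4,184.50
7 | $4,184.50 | $334.47 | $1,506.32 | — | $3,012.65
8 | $3,012.65 | $334.47 | $1,673.56 | — | $1,673.56
9 | $1,673.56 | $334.47 | $2,008.03 | — | $0.00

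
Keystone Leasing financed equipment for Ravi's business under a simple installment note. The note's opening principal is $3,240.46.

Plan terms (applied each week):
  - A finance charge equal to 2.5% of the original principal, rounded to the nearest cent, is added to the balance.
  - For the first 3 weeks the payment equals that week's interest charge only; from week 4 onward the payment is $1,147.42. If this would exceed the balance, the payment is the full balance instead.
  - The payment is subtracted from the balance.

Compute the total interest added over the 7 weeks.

$567.07

Week 1: $3,240.46 +$81.01 interest = $3,321.47; pay $81.01 → $3,240.46
Week 2: $3,240.46 +$81.01 interest = $3,321.47; pay $81.01 → $3,240.46
Week 3: $3,240.46 +$81.01 interest = $3,321.47; pay $81.01 → $3,240.46
Week 4: $3,240.46 +$81.01 interest = $3,321.47; pay $1,147.42 → $2,174.05
Week 5: $2,174.05 +$81.01 interest = $2,255.06; pay $1,147.42 → $1,107.64
Week 6: $1,107.64 +$81.01 interest = $1,188.65; pay $1,147.42 → $41.23
Week 7: $41.23 +$81.01 interest = $122.24; pay $122.24 → $0.00
Total interest: $81.01 + $81.01 + $81.01 + $81.01 + $81.01 + $81.01 + $81.01 = $567.07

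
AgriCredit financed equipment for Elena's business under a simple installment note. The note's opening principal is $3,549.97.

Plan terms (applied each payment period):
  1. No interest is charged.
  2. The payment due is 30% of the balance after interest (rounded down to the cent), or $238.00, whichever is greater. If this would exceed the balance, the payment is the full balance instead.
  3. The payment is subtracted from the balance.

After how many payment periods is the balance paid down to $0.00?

Payment period 1: $3,549.97 − $1,064.99 → $2,484.98
Payment period 2: $2,484.98 − $745.49 → $1,739.49
Payment period 3: $1,739.49 − $521.84 → $1,217.65
Payment period 4: $1,217.65 − $365.29 → $852.36
Payment period 5: $852.36 − $255.70 → $596.66
Payment period 6: $596.66 − $238.00 → $358.66
Payment period 7: $358.66 − $238.00 → $120.66
Payment period 8: $120.66 − $120.66 → $0.00
Balance reaches $0.00 in payment period 8.

8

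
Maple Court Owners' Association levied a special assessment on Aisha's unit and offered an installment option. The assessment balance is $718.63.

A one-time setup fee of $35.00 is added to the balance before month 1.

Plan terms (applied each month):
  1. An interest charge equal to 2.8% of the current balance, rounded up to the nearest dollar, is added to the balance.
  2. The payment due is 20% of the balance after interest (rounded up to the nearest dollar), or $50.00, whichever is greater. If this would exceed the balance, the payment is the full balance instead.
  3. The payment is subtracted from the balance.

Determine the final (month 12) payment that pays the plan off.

$6.63

Month 1: opening $753.63; interest $22.00 → $775.63; payment $156.00; balance $619.63
Month 2: opening $619.63; interest $18.00 → $637.63; payment $128.00; balance $509.63
Month 3: opening $509.63; interest $15.00 → $524.63; payment $105.00; balance $419.63
Month 4: opening $419.63; interest $12.00 → $431.63; payment $87.00; balance $344.63
Month 5: opening $344.63; interest $10.00 → $354.63; payment $71.00; balance $283.63
Month 6: opening $283.63; interest $8.00 → $291.63; payment $59.00; balance $232.63
Month 7: opening $232.63; interest $7.00 → $239.63; payment $50.00; balance $189.63
Month 8: opening $189.63; interest $6.00 → $195.63; payment $50.00; balance $145.63
Month 9: opening $145.63; interest $5.00 → $150.63; payment $50.00; balance $100.63
Month 10: opening $100.63; interest $3.00 → $103.63; payment $50.00; balance $53.63
Month 11: opening $53.63; interest $2.00 → $55.63; payment $50.00; balance $5.63
Month 12: opening $5.63; interest $1.00 → $6.63; payment $6.63; balance $0.00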